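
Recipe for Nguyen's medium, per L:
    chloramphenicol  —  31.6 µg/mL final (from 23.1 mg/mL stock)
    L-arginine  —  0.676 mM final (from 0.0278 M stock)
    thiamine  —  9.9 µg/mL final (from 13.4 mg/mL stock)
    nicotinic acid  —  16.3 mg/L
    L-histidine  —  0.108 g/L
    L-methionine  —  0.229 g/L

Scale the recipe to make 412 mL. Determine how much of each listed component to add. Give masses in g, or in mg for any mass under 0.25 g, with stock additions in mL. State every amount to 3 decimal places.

chloramphenicol 0.564 mL; L-arginine 10.018 mL; thiamine 0.304 mL; nicotinic acid 6.716 mg; L-histidine 44.496 mg; L-methionine 94.348 mg

Target volume = 412 mL = 0.412 L.
chloramphenicol: dilute stock: 31.6 µg/mL × 412 mL ÷ 23100 µg/mL = 0.564 mL
L-arginine: C1V1 = C2V2 → 0.676 mM × 412 mL ÷ 27.8 mM = 10.018 mL
thiamine: C1V1 = C2V2 → 9.9 µg/mL × 412 mL ÷ 13400 µg/mL = 0.304 mL
nicotinic acid: 16.3 mg/L × 0.412 L = 6.716 mg
L-histidine: 0.108 g/L × 0.412 L = 0.044496 g = 44.496 mg
L-methionine: 0.229 g/L × 0.412 L = 0.094348 g = 94.348 mg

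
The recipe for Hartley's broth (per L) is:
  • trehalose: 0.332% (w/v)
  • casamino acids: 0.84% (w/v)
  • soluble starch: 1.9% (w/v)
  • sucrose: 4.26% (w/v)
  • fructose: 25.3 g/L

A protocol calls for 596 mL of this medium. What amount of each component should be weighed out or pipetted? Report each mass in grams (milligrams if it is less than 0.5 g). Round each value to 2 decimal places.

Working volume: 596 mL = 0.596 L.
trehalose: 0.332 g per 100 mL × 596 mL ÷ 100 = 1.98 g
casamino acids: 0.84 g per 100 mL × 596 mL ÷ 100 = 5.01 g
soluble starch: 1.9% w/v = 19 g/L → 19 × 0.596 L = 11.32 g
sucrose: 4.26% w/v = 42.6 g/L → 42.6 × 0.596 L = 25.39 g
fructose: 25.3 g/L × 0.596 L = 15.08 g

trehalose 1.98 g; casamino acids 5.01 g; soluble starch 11.32 g; sucrose 25.39 g; fructose 15.08 g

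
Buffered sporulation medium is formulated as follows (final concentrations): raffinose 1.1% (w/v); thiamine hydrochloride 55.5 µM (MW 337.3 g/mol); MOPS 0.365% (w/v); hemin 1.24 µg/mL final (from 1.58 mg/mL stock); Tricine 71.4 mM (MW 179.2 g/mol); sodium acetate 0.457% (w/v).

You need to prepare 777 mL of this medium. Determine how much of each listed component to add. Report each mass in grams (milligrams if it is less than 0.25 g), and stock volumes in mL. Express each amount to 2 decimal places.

Working volume: 777 mL = 0.777 L.
raffinose: 1.1 g per 100 mL × 777 mL ÷ 100 = 8.55 g
thiamine hydrochloride: 55.5 µmol/L × 337.3 g/mol × 0.777 L ÷ 1000 = 14.55 mg
MOPS: 0.365% w/v = 3.65 g/L → 3.65 × 0.777 L = 2.84 g
hemin: dilute stock: 1.24 µg/mL × 777 mL ÷ 1580 µg/mL = 0.61 mL
Tricine: 71.4 mmol/L × 179.2 g/mol × 0.777 L ÷ 1000 = 9.94 g
sodium acetate: 0.457% w/v = 4.57 g/L → 4.57 × 0.777 L = 3.55 g

raffinose 8.55 g; thiamine hydrochloride 14.55 mg; MOPS 2.84 g; hemin 0.61 mL; Tricine 9.94 g; sodium acetate 3.55 g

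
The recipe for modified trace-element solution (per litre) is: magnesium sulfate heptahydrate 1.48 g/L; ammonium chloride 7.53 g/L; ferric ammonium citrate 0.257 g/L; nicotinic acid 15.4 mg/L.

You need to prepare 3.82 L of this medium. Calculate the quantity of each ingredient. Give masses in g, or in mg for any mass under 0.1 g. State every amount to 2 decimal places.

Scale factor relative to 1 L: 3.82.
magnesium sulfate heptahydrate: 1.48 g/L × 3.82 L = 5.65 g
ammonium chloride: 7.53 g/L × 3.82 L = 28.76 g
ferric ammonium citrate: 0.257 g/L × 3.82 L = 0.98 g
nicotinic acid: 15.4 mg/L × 3.82 L = 58.83 mg

magnesium sulfate heptahydrate 5.65 g; ammonium chloride 28.76 g; ferric ammonium citrate 0.98 g; nicotinic acid 58.83 mg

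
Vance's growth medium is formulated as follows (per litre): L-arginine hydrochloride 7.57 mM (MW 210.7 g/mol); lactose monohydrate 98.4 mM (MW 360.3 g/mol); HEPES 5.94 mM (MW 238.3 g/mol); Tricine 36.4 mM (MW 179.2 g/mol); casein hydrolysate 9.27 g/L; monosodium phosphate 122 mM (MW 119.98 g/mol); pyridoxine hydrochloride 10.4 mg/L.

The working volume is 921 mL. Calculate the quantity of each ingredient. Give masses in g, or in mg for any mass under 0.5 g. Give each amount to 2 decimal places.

Scale factor relative to 1 L: 0.921.
L-arginine hydrochloride: 7.57 mmol/L × 210.7 g/mol × 0.921 L ÷ 1000 = 1.47 g
lactose monohydrate: 98.4 mmol/L × 360.3 g/mol × 0.921 L ÷ 1000 = 32.65 g
HEPES: 5.94 mmol/L × 238.3 g/mol × 0.921 L ÷ 1000 = 1.30 g
Tricine: 36.4 mmol/L × 179.2 g/mol × 0.921 L ÷ 1000 = 6.01 g
casein hydrolysate: 9.27 g/L × 0.921 L = 8.54 g
monosodium phosphate: 122 mmol/L × 119.98 g/mol × 0.921 L ÷ 1000 = 13.48 g
pyridoxine hydrochloride: 10.4 mg/L × 0.921 L = 9.58 mg

L-arginine hydrochloride 1.47 g; lactose monohydrate 32.65 g; HEPES 1.30 g; Tricine 6.01 g; casein hydrolysate 8.54 g; monosodium phosphate 13.48 g; pyridoxine hydrochloride 9.58 mg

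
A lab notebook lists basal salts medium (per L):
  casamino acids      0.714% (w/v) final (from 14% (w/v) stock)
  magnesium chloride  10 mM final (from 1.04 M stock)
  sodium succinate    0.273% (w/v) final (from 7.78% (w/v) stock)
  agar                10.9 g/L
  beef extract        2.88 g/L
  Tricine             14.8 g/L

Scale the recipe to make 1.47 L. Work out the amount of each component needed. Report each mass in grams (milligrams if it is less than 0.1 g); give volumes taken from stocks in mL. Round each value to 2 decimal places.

Working volume: 1.47 L.
casamino acids: dilute stock: 0.714% ÷ 14% × 1470 mL = 74.97 mL
magnesium chloride: V = C2·V2/C1 = 10 mM × 1470 mL ÷ 1040 mM = 14.13 mL
sodium succinate: V = C2·V2/C1 = 0.273% ÷ 7.78% × 1470 mL = 51.58 mL
agar: 10.9 g/L × 1.47 L = 16.02 g
beef extract: 2.88 g/L × 1.47 L = 4.23 g
Tricine: 14.8 g/L × 1.47 L = 21.76 g

casamino acids 74.97 mL; magnesium chloride 14.13 mL; sodium succinate 51.58 mL; agar 16.02 g; beef extract 4.23 g; Tricine 21.76 g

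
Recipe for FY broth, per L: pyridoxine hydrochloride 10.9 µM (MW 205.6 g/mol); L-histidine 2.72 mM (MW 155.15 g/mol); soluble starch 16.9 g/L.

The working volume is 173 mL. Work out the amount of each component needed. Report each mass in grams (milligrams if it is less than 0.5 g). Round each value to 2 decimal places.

Scale factor relative to 1 L: 0.173.
pyridoxine hydrochloride: 10.9 µmol/L × 205.6 g/mol × 0.173 L ÷ 1000 = 0.39 mg
L-histidine: 2.72 mmol/L × 155.15 mg/mmol × 0.173 L = 73.01 mg
soluble starch: 16.9 g/L × 0.173 L = 2.92 g

pyridoxine hydrochloride 0.39 mg; L-histidine 73.01 mg; soluble starch 2.92 g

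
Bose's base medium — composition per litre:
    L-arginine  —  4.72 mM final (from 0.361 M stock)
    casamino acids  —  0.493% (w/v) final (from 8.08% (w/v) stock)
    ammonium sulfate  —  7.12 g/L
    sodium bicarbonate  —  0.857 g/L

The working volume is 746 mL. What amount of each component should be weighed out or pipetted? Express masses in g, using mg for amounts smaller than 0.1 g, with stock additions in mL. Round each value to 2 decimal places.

L-arginine 9.75 mL; casamino acids 45.52 mL; ammonium sulfate 5.31 g; sodium bicarbonate 0.64 g

Working volume: 746 mL = 0.746 L.
L-arginine: V = C2·V2/C1 = 4.72 mM × 746 mL ÷ 361 mM = 9.75 mL
casamino acids: dilute stock: 0.493% ÷ 8.08% × 746 mL = 45.52 mL
ammonium sulfate: 7.12 g/L × 0.746 L = 5.31 g
sodium bicarbonate: 0.857 g/L × 0.746 L = 0.64 g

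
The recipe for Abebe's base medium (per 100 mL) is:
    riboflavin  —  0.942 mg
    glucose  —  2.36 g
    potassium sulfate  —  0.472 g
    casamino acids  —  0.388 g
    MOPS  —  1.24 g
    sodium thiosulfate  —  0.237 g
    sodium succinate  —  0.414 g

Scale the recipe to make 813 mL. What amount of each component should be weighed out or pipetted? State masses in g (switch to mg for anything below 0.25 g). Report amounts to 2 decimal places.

riboflavin 7.66 mg; glucose 19.19 g; potassium sulfate 3.84 g; casamino acids 3.15 g; MOPS 10.08 g; sodium thiosulfate 1.93 g; sodium succinate 3.37 g

Ratio of target to recipe volume: 813 / 100 = 8.13.
riboflavin: 0.942 mg × (813 mL / 100 mL) = 7.66 mg
glucose: 2.36 g × (813 mL / 100 mL) = 19.19 g
potassium sulfate: 0.472 g × (813 mL / 100 mL) = 3.84 g
casamino acids: 0.388 g × (813 mL / 100 mL) = 3.15 g
MOPS: 1.24 g × (813 mL / 100 mL) = 10.08 g
sodium thiosulfate: 0.237 g × (813 mL / 100 mL) = 1.93 g
sodium succinate: 0.414 g × (813 mL / 100 mL) = 3.37 g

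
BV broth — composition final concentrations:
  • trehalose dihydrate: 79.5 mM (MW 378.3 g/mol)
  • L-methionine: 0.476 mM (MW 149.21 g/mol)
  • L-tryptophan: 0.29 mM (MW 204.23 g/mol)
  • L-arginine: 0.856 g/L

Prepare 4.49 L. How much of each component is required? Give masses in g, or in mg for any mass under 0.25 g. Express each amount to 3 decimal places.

trehalose dihydrate 135.036 g; L-methionine 0.319 g; L-tryptophan 0.266 g; L-arginine 3.843 g

Working volume: 4.49 L.
trehalose dihydrate: 79.5 mmol/L × 378.3 g/mol × 4.49 L ÷ 1000 = 135.036 g
L-methionine: 0.476 mmol/L × 149.21 g/mol × 4.49 L ÷ 1000 = 0.319 g
L-tryptophan: 0.29 mmol/L × 204.23 g/mol × 4.49 L ÷ 1000 = 0.266 g
L-arginine: 0.856 g/L × 4.49 L = 3.843 g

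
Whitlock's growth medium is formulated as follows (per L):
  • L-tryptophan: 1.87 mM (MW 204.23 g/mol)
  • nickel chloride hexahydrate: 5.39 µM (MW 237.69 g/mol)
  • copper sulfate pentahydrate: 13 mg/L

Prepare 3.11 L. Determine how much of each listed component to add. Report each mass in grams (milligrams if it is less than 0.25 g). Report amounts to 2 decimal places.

Scale factor relative to 1 L: 3.11.
L-tryptophan: 1.87 mmol/L × 204.23 g/mol × 3.11 L ÷ 1000 = 1.19 g
nickel chloride hexahydrate: 5.39 µmol/L × 237.69 g/mol × 3.11 L ÷ 1000 = 3.98 mg
copper sulfate pentahydrate: 13 mg/L × 3.11 L = 40.43 mg

L-tryptophan 1.19 g; nickel chloride hexahydrate 3.98 mg; copper sulfate pentahydrate 40.43 mg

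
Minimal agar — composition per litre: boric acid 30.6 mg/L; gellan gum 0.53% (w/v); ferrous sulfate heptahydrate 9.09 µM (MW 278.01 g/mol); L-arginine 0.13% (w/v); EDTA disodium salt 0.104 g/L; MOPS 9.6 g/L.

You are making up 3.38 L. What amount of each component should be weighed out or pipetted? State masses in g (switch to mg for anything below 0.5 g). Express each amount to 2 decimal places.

Working volume: 3.38 L.
boric acid: 30.6 mg/L × 3.38 L = 103.43 mg
gellan gum: 0.53 g per 100 mL × 3380 mL ÷ 100 = 17.91 g
ferrous sulfate heptahydrate: 9.09 µmol/L × 278.01 g/mol × 3.38 L ÷ 1000 = 8.54 mg
L-arginine: 0.13 g per 100 mL × 3380 mL ÷ 100 = 4.39 g
EDTA disodium salt: 0.104 g/L × 3.38 L = 0.35152 g = 351.52 mg
MOPS: 9.6 g/L × 3.38 L = 32.45 g

boric acid 103.43 mg; gellan gum 17.91 g; ferrous sulfate heptahydrate 8.54 mg; L-arginine 4.39 g; EDTA disodium salt 351.52 mg; MOPS 32.45 g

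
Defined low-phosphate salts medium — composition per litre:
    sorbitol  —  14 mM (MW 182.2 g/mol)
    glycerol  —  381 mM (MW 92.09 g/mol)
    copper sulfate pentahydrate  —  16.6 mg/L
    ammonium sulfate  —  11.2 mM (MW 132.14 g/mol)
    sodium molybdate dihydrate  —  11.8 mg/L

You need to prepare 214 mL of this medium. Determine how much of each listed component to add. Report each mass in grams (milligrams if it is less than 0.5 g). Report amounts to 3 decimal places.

Scale factor relative to 1 L: 0.214.
sorbitol: 14 mmol/L × 182.2 g/mol × 0.214 L ÷ 1000 = 0.546 g
glycerol: 381 mmol/L × 92.09 g/mol × 0.214 L ÷ 1000 = 7.508 g
copper sulfate pentahydrate: 16.6 mg/L × 0.214 L = 3.552 mg
ammonium sulfate: 11.2 mmol/L × 132.14 mg/mmol × 0.214 L = 316.713 mg
sodium molybdate dihydrate: 11.8 mg/L × 0.214 L = 2.525 mg

sorbitol 0.546 g; glycerol 7.508 g; copper sulfate pentahydrate 3.552 mg; ammonium sulfate 316.713 mg; sodium molybdate dihydrate 2.525 mg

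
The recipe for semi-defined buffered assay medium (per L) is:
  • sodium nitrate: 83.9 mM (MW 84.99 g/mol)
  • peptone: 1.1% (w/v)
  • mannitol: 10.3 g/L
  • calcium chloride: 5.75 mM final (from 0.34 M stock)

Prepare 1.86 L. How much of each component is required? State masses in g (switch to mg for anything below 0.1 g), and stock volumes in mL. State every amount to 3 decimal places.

sodium nitrate 13.263 g; peptone 20.460 g; mannitol 19.158 g; calcium chloride 31.456 mL

Working volume: 1.86 L.
sodium nitrate: 83.9 mmol/L × 84.99 g/mol × 1.86 L ÷ 1000 = 13.263 g
peptone: 1.1 g per 100 mL × 1860 mL ÷ 100 = 20.460 g
mannitol: 10.3 g/L × 1.86 L = 19.158 g
calcium chloride: V = C2·V2/C1 = 5.75 mM × 1860 mL ÷ 340 mM = 31.456 mL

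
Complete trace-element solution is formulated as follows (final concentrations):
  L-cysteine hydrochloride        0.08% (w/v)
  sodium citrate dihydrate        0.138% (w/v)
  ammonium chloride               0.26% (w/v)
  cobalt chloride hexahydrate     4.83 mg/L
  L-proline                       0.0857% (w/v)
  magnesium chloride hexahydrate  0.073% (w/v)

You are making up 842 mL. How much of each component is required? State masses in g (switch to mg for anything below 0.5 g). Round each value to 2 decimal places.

Scale factor relative to 1 L: 0.842.
L-cysteine hydrochloride: 0.08 g per 100 mL × 842 mL ÷ 100 = 0.67 g
sodium citrate dihydrate: 0.138 g per 100 mL × 842 mL ÷ 100 = 1.16 g
ammonium chloride: 0.26 g per 100 mL × 842 mL ÷ 100 = 2.19 g
cobalt chloride hexahydrate: 4.83 mg/L × 0.842 L = 4.07 mg
L-proline: 0.0857 g per 100 mL × 842 mL ÷ 100 = 0.72 g
magnesium chloride hexahydrate: 0.073% w/v = 0.73 g/L → 0.73 × 0.842 L = 0.61 g

L-cysteine hydrochloride 0.67 g; sodium citrate dihydrate 1.16 g; ammonium chloride 2.19 g; cobalt chloride hexahydrate 4.07 mg; L-proline 0.72 g; magnesium chloride hexahydrate 0.61 g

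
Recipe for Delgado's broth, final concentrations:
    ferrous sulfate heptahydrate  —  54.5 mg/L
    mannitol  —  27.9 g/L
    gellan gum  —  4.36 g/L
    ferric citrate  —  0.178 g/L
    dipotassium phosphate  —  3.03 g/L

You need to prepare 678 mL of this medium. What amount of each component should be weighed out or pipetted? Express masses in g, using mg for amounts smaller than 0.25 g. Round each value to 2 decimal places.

Scale factor relative to 1 L: 0.678.
ferrous sulfate heptahydrate: 54.5 mg/L × 0.678 L = 36.95 mg
mannitol: 27.9 g/L × 0.678 L = 18.92 g
gellan gum: 4.36 g/L × 0.678 L = 2.96 g
ferric citrate: 0.178 g/L × 0.678 L = 0.120684 g = 120.68 mg
dipotassium phosphate: 3.03 g/L × 0.678 L = 2.05 g

ferrous sulfate heptahydrate 36.95 mg; mannitol 18.92 g; gellan gum 2.96 g; ferric citrate 120.68 mg; dipotassium phosphate 2.05 g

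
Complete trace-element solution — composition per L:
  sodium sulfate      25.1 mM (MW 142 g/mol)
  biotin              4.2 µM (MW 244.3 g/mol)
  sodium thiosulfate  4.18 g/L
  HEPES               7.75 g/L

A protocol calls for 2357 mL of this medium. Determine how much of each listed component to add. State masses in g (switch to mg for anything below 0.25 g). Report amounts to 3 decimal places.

Target volume = 2357 mL = 2.357 L.
sodium sulfate: 25.1 mmol/L × 142 g/mol × 2.357 L ÷ 1000 = 8.401 g
biotin: 4.2 µmol/L × 244.3 g/mol × 2.357 L ÷ 1000 = 2.418 mg
sodium thiosulfate: 4.18 g/L × 2.357 L = 9.852 g
HEPES: 7.75 g/L × 2.357 L = 18.267 g

sodium sulfate 8.401 g; biotin 2.418 mg; sodium thiosulfate 9.852 g; HEPES 18.267 g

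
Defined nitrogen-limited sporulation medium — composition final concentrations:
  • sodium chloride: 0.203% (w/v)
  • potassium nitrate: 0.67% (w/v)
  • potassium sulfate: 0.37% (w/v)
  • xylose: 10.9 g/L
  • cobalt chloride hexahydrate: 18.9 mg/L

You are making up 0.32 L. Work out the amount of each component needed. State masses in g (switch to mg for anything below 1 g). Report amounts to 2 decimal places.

Scale factor relative to 1 L: 0.32.
sodium chloride: 0.203% w/v = 2.03 g/L → 2.03 × 0.32 L = 0.6496 g = 649.60 mg
potassium nitrate: 0.67 g per 100 mL × 320 mL ÷ 100 = 2.14 g
potassium sulfate: 0.37% w/v = 3.7 g/L → 3.7 × 0.32 L = 1.18 g
xylose: 10.9 g/L × 0.32 L = 3.49 g
cobalt chloride hexahydrate: 18.9 mg/L × 0.32 L = 6.05 mg

sodium chloride 649.60 mg; potassium nitrate 2.14 g; potassium sulfate 1.18 g; xylose 3.49 g; cobalt chloride hexahydrate 6.05 mg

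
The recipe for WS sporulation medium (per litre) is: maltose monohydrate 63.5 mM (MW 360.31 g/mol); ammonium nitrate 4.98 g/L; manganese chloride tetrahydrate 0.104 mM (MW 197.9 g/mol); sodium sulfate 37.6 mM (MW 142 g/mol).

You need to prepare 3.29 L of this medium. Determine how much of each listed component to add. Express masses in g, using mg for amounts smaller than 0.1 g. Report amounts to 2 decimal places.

Working volume: 3.29 L.
maltose monohydrate: 63.5 mmol/L × 360.31 g/mol × 3.29 L ÷ 1000 = 75.27 g
ammonium nitrate: 4.98 g/L × 3.29 L = 16.38 g
manganese chloride tetrahydrate: 0.104 mmol/L × 197.9 mg/mmol × 3.29 L = 67.71 mg
sodium sulfate: 37.6 mmol/L × 142 g/mol × 3.29 L ÷ 1000 = 17.57 g

maltose monohydrate 75.27 g; ammonium nitrate 16.38 g; manganese chloride tetrahydrate 67.71 mg; sodium sulfate 17.57 g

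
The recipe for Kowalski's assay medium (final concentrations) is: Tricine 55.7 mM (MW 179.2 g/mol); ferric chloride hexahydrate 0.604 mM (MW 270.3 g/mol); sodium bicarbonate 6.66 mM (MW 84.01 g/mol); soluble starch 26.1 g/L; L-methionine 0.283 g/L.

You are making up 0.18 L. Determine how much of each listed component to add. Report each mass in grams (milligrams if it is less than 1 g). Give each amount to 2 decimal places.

Scale factor relative to 1 L: 0.18.
Tricine: 55.7 mmol/L × 179.2 g/mol × 0.18 L ÷ 1000 = 1.80 g
ferric chloride hexahydrate: 0.604 mmol/L × 270.3 mg/mmol × 0.18 L = 29.39 mg
sodium bicarbonate: 6.66 mmol/L × 84.01 mg/mmol × 0.18 L = 100.71 mg
soluble starch: 26.1 g/L × 0.18 L = 4.70 g
L-methionine: 0.283 g/L × 0.18 L = 0.05094 g = 50.94 mg

Tricine 1.80 g; ferric chloride hexahydrate 29.39 mg; sodium bicarbonate 100.71 mg; soluble starch 4.70 g; L-methionine 50.94 mg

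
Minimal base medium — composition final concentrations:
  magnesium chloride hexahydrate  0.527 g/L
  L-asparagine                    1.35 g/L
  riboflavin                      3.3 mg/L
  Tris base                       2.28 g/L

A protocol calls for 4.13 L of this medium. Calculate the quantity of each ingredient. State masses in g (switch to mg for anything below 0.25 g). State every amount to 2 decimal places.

magnesium chloride hexahydrate 2.18 g; L-asparagine 5.58 g; riboflavin 13.63 mg; Tris base 9.42 g

Scale factor relative to 1 L: 4.13.
magnesium chloride hexahydrate: 0.527 g/L × 4.13 L = 2.18 g
L-asparagine: 1.35 g/L × 4.13 L = 5.58 g
riboflavin: 3.3 mg/L × 4.13 L = 13.63 mg
Tris base: 2.28 g/L × 4.13 L = 9.42 g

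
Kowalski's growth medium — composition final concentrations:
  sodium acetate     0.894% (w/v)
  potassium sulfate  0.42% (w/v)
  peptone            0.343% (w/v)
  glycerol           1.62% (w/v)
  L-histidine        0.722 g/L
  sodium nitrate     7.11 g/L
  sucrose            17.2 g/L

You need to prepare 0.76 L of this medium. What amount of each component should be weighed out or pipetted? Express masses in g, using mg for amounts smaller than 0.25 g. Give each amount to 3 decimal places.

Scale factor relative to 1 L: 0.76.
sodium acetate: 0.894 g per 100 mL × 760 mL ÷ 100 = 6.794 g
potassium sulfate: 0.42 g per 100 mL × 760 mL ÷ 100 = 3.192 g
peptone: 0.343% w/v = 3.43 g/L → 3.43 × 0.76 L = 2.607 g
glycerol: 1.62 g per 100 mL × 760 mL ÷ 100 = 12.312 g
L-histidine: 0.722 g/L × 0.76 L = 0.549 g
sodium nitrate: 7.11 g/L × 0.76 L = 5.404 g
sucrose: 17.2 g/L × 0.76 L = 13.072 g

sodium acetate 6.794 g; potassium sulfate 3.192 g; peptone 2.607 g; glycerol 12.312 g; L-histidine 0.549 g; sodium nitrate 5.404 g; sucrose 13.072 g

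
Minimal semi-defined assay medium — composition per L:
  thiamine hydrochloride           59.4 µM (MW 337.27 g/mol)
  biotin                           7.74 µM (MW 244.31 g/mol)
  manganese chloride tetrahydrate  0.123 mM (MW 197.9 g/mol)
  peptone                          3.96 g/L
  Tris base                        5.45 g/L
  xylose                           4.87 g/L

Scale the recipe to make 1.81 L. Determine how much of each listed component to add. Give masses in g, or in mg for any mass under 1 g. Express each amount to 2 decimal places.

thiamine hydrochloride 36.26 mg; biotin 3.42 mg; manganese chloride tetrahydrate 44.06 mg; peptone 7.17 g; Tris base 9.86 g; xylose 8.81 g

Working volume: 1.81 L.
thiamine hydrochloride: 59.4 µmol/L × 337.27 g/mol × 1.81 L ÷ 1000 = 36.26 mg
biotin: 7.74 µmol/L × 244.31 g/mol × 1.81 L ÷ 1000 = 3.42 mg
manganese chloride tetrahydrate: 0.123 mmol/L × 197.9 mg/mmol × 1.81 L = 44.06 mg
peptone: 3.96 g/L × 1.81 L = 7.17 g
Tris base: 5.45 g/L × 1.81 L = 9.86 g
xylose: 4.87 g/L × 1.81 L = 8.81 g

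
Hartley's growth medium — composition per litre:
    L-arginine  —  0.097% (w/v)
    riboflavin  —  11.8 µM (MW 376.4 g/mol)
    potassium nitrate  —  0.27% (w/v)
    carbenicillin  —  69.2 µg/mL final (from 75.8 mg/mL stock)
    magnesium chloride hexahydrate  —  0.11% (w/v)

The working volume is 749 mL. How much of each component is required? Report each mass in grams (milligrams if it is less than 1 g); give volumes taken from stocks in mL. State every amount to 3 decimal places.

Scale factor relative to 1 L: 0.749.
L-arginine: 0.097 g per 100 mL × 749 mL ÷ 100 = 0.72653 g = 726.530 mg
riboflavin: 11.8 µmol/L × 376.4 g/mol × 0.749 L ÷ 1000 = 3.327 mg
potassium nitrate: 0.27 g per 100 mL × 749 mL ÷ 100 = 2.022 g
carbenicillin: C1V1 = C2V2 → 69.2 µg/mL × 749 mL ÷ 75800 µg/mL = 0.684 mL
magnesium chloride hexahydrate: 0.11% w/v = 1.1 g/L → 1.1 × 0.749 L = 0.8239 g = 823.900 mg

L-arginine 726.530 mg; riboflavin 3.327 mg; potassium nitrate 2.022 g; carbenicillin 0.684 mL; magnesium chloride hexahydrate 823.900 mg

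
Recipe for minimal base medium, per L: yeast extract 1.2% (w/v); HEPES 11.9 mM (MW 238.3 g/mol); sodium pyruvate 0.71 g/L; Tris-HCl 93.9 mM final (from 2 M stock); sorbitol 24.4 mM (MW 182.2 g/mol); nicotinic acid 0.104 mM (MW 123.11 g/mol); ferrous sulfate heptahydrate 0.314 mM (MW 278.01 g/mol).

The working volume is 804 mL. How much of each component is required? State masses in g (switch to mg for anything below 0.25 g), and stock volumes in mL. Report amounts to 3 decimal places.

yeast extract 9.648 g; HEPES 2.280 g; sodium pyruvate 0.571 g; Tris-HCl 37.748 mL; sorbitol 3.574 g; nicotinic acid 10.294 mg; ferrous sulfate heptahydrate 70.185 mg

Target volume = 804 mL = 0.804 L.
yeast extract: 1.2% w/v = 12 g/L → 12 × 0.804 L = 9.648 g
HEPES: 11.9 mmol/L × 238.3 g/mol × 0.804 L ÷ 1000 = 2.280 g
sodium pyruvate: 0.71 g/L × 0.804 L = 0.571 g
Tris-HCl: dilute stock: 93.9 mM × 804 mL ÷ 2000 mM = 37.748 mL
sorbitol: 24.4 mmol/L × 182.2 g/mol × 0.804 L ÷ 1000 = 3.574 g
nicotinic acid: 0.104 mmol/L × 123.11 mg/mmol × 0.804 L = 10.294 mg
ferrous sulfate heptahydrate: 0.314 mmol/L × 278.01 mg/mmol × 0.804 L = 70.185 mg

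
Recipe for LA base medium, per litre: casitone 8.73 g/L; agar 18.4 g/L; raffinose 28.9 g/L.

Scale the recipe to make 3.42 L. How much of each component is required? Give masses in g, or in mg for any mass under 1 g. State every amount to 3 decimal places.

Scale factor relative to 1 L: 3.42.
casitone: 8.73 g/L × 3.42 L = 29.857 g
agar: 18.4 g/L × 3.42 L = 62.928 g
raffinose: 28.9 g/L × 3.42 L = 98.838 g

casitone 29.857 g; agar 62.928 g; raffinose 98.838 g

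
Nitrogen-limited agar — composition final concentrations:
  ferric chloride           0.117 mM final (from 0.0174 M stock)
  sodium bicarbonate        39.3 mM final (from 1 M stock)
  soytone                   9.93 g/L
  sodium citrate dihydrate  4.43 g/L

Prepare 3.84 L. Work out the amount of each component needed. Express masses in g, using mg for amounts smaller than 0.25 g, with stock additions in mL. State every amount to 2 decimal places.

Working volume: 3.84 L.
ferric chloride: C1V1 = C2V2 → 0.117 mM × 3840 mL ÷ 17.4 mM = 25.82 mL
sodium bicarbonate: dilute stock: 39.3 mM × 3840 mL ÷ 1000 mM = 150.91 mL
soytone: 9.93 g/L × 3.84 L = 38.13 g
sodium citrate dihydrate: 4.43 g/L × 3.84 L = 17.01 g

ferric chloride 25.82 mL; sodium bicarbonate 150.91 mL; soytone 38.13 g; sodium citrate dihydrate 17.01 g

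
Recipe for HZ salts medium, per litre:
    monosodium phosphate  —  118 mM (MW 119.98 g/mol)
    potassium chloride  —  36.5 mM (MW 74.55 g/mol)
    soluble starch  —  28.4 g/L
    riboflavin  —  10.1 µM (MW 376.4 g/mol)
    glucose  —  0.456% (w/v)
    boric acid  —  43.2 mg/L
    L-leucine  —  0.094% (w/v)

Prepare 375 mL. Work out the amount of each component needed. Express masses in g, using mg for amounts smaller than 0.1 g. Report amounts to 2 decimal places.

Target volume = 375 mL = 0.375 L.
monosodium phosphate: 118 mmol/L × 119.98 g/mol × 0.375 L ÷ 1000 = 5.31 g
potassium chloride: 36.5 mmol/L × 74.55 g/mol × 0.375 L ÷ 1000 = 1.02 g
soluble starch: 28.4 g/L × 0.375 L = 10.65 g
riboflavin: 10.1 µmol/L × 376.4 g/mol × 0.375 L ÷ 1000 = 1.43 mg
glucose: 0.456 g per 100 mL × 375 mL ÷ 100 = 1.71 g
boric acid: 43.2 mg/L × 0.375 L = 16.20 mg
L-leucine: 0.094 g per 100 mL × 375 mL ÷ 100 = 0.35 g

monosodium phosphate 5.31 g; potassium chloride 1.02 g; soluble starch 10.65 g; riboflavin 1.43 mg; glucose 1.71 g; boric acid 16.20 mg; L-leucine 0.35 g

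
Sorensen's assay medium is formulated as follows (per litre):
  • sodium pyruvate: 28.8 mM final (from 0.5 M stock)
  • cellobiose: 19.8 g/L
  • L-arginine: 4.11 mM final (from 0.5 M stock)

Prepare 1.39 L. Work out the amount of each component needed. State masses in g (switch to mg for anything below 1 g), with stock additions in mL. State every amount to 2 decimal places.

Working volume: 1.39 L.
sodium pyruvate: dilute stock: 28.8 mM × 1390 mL ÷ 500 mM = 80.06 mL
cellobiose: 19.8 g/L × 1.39 L = 27.52 g
L-arginine: C1V1 = C2V2 → 4.11 mM × 1390 mL ÷ 500 mM = 11.43 mL

sodium pyruvate 80.06 mL; cellobiose 27.52 g; L-arginine 11.43 mL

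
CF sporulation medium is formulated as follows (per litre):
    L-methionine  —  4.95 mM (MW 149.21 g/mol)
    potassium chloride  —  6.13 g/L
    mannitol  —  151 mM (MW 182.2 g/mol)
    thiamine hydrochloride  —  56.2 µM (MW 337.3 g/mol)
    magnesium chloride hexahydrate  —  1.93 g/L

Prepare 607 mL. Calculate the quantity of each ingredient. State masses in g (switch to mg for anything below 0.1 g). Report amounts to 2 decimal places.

Working volume: 607 mL = 0.607 L.
L-methionine: 4.95 mmol/L × 149.21 g/mol × 0.607 L ÷ 1000 = 0.45 g
potassium chloride: 6.13 g/L × 0.607 L = 3.72 g
mannitol: 151 mmol/L × 182.2 g/mol × 0.607 L ÷ 1000 = 16.70 g
thiamine hydrochloride: 56.2 µmol/L × 337.3 g/mol × 0.607 L ÷ 1000 = 11.51 mg
magnesium chloride hexahydrate: 1.93 g/L × 0.607 L = 1.17 g

L-methionine 0.45 g; potassium chloride 3.72 g; mannitol 16.70 g; thiamine hydrochloride 11.51 mg; magnesium chloride hexahydrate 1.17 g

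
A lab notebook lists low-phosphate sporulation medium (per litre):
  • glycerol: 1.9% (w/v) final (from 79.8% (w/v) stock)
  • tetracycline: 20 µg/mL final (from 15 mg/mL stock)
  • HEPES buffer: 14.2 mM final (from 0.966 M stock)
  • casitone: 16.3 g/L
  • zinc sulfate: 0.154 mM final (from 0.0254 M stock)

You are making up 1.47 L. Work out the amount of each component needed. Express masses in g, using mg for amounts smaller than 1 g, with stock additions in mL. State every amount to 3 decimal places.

Working volume: 1.47 L.
glycerol: V = C2·V2/C1 = 1.9% ÷ 79.8% × 1470 mL = 35.000 mL
tetracycline: V = C2·V2/C1 = 20 µg/mL × 1470 mL ÷ 15000 µg/mL = 1.960 mL
HEPES buffer: V = C2·V2/C1 = 14.2 mM × 1470 mL ÷ 966 mM = 21.609 mL
casitone: 16.3 g/L × 1.47 L = 23.961 g
zinc sulfate: C1V1 = C2V2 → 0.154 mM × 1470 mL ÷ 25.4 mM = 8.913 mL

glycerol 35.000 mL; tetracycline 1.960 mL; HEPES buffer 21.609 mL; casitone 23.961 g; zinc sulfate 8.913 mL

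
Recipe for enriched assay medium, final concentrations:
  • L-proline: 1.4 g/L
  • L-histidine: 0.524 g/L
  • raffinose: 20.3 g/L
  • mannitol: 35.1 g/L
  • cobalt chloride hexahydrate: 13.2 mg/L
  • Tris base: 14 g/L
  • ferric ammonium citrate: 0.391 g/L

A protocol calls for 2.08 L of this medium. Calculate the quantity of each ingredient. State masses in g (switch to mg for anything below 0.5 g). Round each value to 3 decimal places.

Scale factor relative to 1 L: 2.08.
L-proline: 1.4 g/L × 2.08 L = 2.912 g
L-histidine: 0.524 g/L × 2.08 L = 1.090 g
raffinose: 20.3 g/L × 2.08 L = 42.224 g
mannitol: 35.1 g/L × 2.08 L = 73.008 g
cobalt chloride hexahydrate: 13.2 mg/L × 2.08 L = 27.456 mg
Tris base: 14 g/L × 2.08 L = 29.120 g
ferric ammonium citrate: 0.391 g/L × 2.08 L = 0.813 g

L-proline 2.912 g; L-histidine 1.090 g; raffinose 42.224 g; mannitol 73.008 g; cobalt chloride hexahydrate 27.456 mg; Tris base 29.120 g; ferric ammonium citrate 0.813 g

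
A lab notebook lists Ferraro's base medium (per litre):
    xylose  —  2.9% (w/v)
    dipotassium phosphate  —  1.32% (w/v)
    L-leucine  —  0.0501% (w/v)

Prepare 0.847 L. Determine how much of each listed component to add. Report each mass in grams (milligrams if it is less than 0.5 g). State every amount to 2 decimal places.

Scale factor relative to 1 L: 0.847.
xylose: 2.9% w/v = 29 g/L → 29 × 0.847 L = 24.56 g
dipotassium phosphate: 1.32 g per 100 mL × 847 mL ÷ 100 = 11.18 g
L-leucine: 0.0501% w/v = 0.501 g/L → 0.501 × 0.847 L = 0.424347 g = 424.35 mg

xylose 24.56 g; dipotassium phosphate 11.18 g; L-leucine 424.35 mg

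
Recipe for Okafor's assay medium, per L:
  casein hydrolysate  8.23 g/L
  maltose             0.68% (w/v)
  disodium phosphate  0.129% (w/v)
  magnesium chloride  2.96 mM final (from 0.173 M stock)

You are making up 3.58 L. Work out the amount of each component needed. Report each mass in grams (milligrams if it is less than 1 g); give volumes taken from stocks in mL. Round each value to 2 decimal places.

casein hydrolysate 29.46 g; maltose 24.34 g; disodium phosphate 4.62 g; magnesium chloride 61.25 mL

Working volume: 3.58 L.
casein hydrolysate: 8.23 g/L × 3.58 L = 29.46 g
maltose: 0.68 g per 100 mL × 3580 mL ÷ 100 = 24.34 g
disodium phosphate: 0.129 g per 100 mL × 3580 mL ÷ 100 = 4.62 g
magnesium chloride: V = C2·V2/C1 = 2.96 mM × 3580 mL ÷ 173 mM = 61.25 mL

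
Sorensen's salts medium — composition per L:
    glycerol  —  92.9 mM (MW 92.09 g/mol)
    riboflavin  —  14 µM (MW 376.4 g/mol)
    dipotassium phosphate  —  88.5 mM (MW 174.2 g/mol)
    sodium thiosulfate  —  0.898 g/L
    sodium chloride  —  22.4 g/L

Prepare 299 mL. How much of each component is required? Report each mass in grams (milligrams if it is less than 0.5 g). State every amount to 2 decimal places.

Scale factor relative to 1 L: 0.299.
glycerol: 92.9 mmol/L × 92.09 g/mol × 0.299 L ÷ 1000 = 2.56 g
riboflavin: 14 µmol/L × 376.4 g/mol × 0.299 L ÷ 1000 = 1.58 mg
dipotassium phosphate: 88.5 mmol/L × 174.2 g/mol × 0.299 L ÷ 1000 = 4.61 g
sodium thiosulfate: 0.898 g/L × 0.299 L = 0.268502 g = 268.50 mg
sodium chloride: 22.4 g/L × 0.299 L = 6.70 g

glycerol 2.56 g; riboflavin 1.58 mg; dipotassium phosphate 4.61 g; sodium thiosulfate 268.50 mg; sodium chloride 6.70 g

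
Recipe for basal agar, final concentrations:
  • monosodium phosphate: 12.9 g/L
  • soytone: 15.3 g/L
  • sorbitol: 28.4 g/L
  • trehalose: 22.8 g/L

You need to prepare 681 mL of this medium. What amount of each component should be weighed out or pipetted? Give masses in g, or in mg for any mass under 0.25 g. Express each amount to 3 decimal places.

Target volume = 681 mL = 0.681 L.
monosodium phosphate: 12.9 g/L × 0.681 L = 8.785 g
soytone: 15.3 g/L × 0.681 L = 10.419 g
sorbitol: 28.4 g/L × 0.681 L = 19.340 g
trehalose: 22.8 g/L × 0.681 L = 15.527 g

monosodium phosphate 8.785 g; soytone 10.419 g; sorbitol 19.340 g; trehalose 15.527 g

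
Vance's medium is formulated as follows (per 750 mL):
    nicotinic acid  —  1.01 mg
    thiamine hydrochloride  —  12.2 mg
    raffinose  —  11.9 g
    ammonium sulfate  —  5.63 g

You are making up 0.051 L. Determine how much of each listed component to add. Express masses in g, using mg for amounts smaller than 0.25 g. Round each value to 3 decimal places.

Scale factor = 51 mL / 750 mL = 0.068.
nicotinic acid: 1.01 mg × (51 mL / 750 mL) = 0.069 mg
thiamine hydrochloride: 12.2 mg × (51 mL / 750 mL) = 0.830 mg
raffinose: 11.9 g × (51 mL / 750 mL) = 0.809 g
ammonium sulfate: 5.63 g × (51 mL / 750 mL) = 0.383 g

nicotinic acid 0.069 mg; thiamine hydrochloride 0.830 mg; raffinose 0.809 g; ammonium sulfate 0.383 g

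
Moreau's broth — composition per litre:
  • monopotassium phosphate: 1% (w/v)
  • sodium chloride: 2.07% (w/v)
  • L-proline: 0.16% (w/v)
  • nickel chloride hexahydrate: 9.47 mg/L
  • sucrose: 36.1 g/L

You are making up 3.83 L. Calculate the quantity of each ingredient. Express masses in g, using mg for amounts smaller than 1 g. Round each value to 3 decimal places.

monopotassium phosphate 38.300 g; sodium chloride 79.281 g; L-proline 6.128 g; nickel chloride hexahydrate 36.270 mg; sucrose 138.263 g

Working volume: 3.83 L.
monopotassium phosphate: 1 g per 100 mL × 3830 mL ÷ 100 = 38.300 g
sodium chloride: 2.07 g per 100 mL × 3830 mL ÷ 100 = 79.281 g
L-proline: 0.16 g per 100 mL × 3830 mL ÷ 100 = 6.128 g
nickel chloride hexahydrate: 9.47 mg/L × 3.83 L = 36.270 mg
sucrose: 36.1 g/L × 3.83 L = 138.263 g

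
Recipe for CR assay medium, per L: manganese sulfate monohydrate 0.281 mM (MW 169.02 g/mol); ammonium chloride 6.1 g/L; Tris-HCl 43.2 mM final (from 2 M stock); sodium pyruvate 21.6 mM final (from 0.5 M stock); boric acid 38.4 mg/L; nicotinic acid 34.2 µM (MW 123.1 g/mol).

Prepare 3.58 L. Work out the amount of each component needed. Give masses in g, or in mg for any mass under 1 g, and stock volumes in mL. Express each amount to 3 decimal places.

Working volume: 3.58 L.
manganese sulfate monohydrate: 0.281 mmol/L × 169.02 mg/mmol × 3.58 L = 170.031 mg
ammonium chloride: 6.1 g/L × 3.58 L = 21.838 g
Tris-HCl: dilute stock: 43.2 mM × 3580 mL ÷ 2000 mM = 77.328 mL
sodium pyruvate: dilute stock: 21.6 mM × 3580 mL ÷ 500 mM = 154.656 mL
boric acid: 38.4 mg/L × 3.58 L = 137.472 mg
nicotinic acid: 34.2 µmol/L × 123.1 g/mol × 3.58 L ÷ 1000 = 15.072 mg

manganese sulfate monohydrate 170.031 mg; ammonium chloride 21.838 g; Tris-HCl 77.328 mL; sodium pyruvate 154.656 mL; boric acid 137.472 mg; nicotinic acid 15.072 mg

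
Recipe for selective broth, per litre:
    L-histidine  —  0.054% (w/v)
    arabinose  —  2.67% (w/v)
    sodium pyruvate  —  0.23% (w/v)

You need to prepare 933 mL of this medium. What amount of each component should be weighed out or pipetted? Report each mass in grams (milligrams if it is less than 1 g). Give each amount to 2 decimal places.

Target volume = 933 mL = 0.933 L.
L-histidine: 0.054% w/v = 0.54 g/L → 0.54 × 0.933 L = 0.50382 g = 503.82 mg
arabinose: 2.67 g per 100 mL × 933 mL ÷ 100 = 24.91 g
sodium pyruvate: 0.23 g per 100 mL × 933 mL ÷ 100 = 2.15 g

L-histidine 503.82 mg; arabinose 24.91 g; sodium pyruvate 2.15 g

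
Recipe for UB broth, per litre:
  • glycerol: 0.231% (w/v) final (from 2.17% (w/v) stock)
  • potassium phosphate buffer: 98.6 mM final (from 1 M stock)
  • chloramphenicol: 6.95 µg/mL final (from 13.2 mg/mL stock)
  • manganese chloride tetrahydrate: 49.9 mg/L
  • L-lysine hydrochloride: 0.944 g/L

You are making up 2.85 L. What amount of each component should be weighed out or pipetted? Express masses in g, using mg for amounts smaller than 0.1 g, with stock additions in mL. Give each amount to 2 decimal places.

Scale factor relative to 1 L: 2.85.
glycerol: dilute stock: 0.231% ÷ 2.17% × 2850 mL = 303.39 mL
potassium phosphate buffer: C1V1 = C2V2 → 98.6 mM × 2850 mL ÷ 1000 mM = 281.01 mL
chloramphenicol: C1V1 = C2V2 → 6.95 µg/mL × 2850 mL ÷ 13200 µg/mL = 1.50 mL
manganese chloride tetrahydrate: 49.9 mg/L × 2.85 L = 142.215 mg = 0.14 g
L-lysine hydrochloride: 0.944 g/L × 2.85 L = 2.69 g

glycerol 303.39 mL; potassium phosphate buffer 281.01 mL; chloramphenicol 1.50 mL; manganese chloride tetrahydrate 0.14 g; L-lysine hydrochloride 2.69 g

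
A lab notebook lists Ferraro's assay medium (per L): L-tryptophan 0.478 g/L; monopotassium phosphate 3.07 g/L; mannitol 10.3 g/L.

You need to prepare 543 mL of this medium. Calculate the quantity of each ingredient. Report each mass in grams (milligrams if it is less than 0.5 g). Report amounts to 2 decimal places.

Target volume = 543 mL = 0.543 L.
L-tryptophan: 0.478 g/L × 0.543 L = 0.259554 g = 259.55 mg
monopotassium phosphate: 3.07 g/L × 0.543 L = 1.67 g
mannitol: 10.3 g/L × 0.543 L = 5.59 g

L-tryptophan 259.55 mg; monopotassium phosphate 1.67 g; mannitol 5.59 g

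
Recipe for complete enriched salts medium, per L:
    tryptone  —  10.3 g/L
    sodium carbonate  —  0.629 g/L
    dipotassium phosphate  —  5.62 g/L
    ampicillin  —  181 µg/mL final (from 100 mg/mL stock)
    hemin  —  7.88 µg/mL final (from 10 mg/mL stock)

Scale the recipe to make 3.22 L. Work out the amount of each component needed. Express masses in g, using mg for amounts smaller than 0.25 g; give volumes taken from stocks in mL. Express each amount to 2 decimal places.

tryptone 33.17 g; sodium carbonate 2.03 g; dipotassium phosphate 18.10 g; ampicillin 5.83 mL; hemin 2.54 mL

Scale factor relative to 1 L: 3.22.
tryptone: 10.3 g/L × 3.22 L = 33.17 g
sodium carbonate: 0.629 g/L × 3.22 L = 2.03 g
dipotassium phosphate: 5.62 g/L × 3.22 L = 18.10 g
ampicillin: C1V1 = C2V2 → 181 µg/mL × 3220 mL ÷ 100000 µg/mL = 5.83 mL
hemin: dilute stock: 7.88 µg/mL × 3220 mL ÷ 10000 µg/mL = 2.54 mL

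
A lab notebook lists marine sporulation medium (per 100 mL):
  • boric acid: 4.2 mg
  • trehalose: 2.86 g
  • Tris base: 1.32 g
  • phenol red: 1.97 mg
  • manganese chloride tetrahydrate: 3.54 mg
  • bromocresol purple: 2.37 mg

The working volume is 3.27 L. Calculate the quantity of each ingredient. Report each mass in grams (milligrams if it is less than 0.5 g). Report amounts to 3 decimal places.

boric acid 137.340 mg; trehalose 93.522 g; Tris base 43.164 g; phenol red 64.419 mg; manganese chloride tetrahydrate 115.758 mg; bromocresol purple 77.499 mg

Scale factor = 3270 mL / 100 mL = 32.7.
boric acid: 4.2 mg × (3270 mL / 100 mL) = 137.340 mg
trehalose: 2.86 g × (3270 mL / 100 mL) = 93.522 g
Tris base: 1.32 g × (3270 mL / 100 mL) = 43.164 g
phenol red: 1.97 mg × (3270 mL / 100 mL) = 64.419 mg
manganese chloride tetrahydrate: 3.54 mg × (3270 mL / 100 mL) = 115.758 mg
bromocresol purple: 2.37 mg × (3270 mL / 100 mL) = 77.499 mg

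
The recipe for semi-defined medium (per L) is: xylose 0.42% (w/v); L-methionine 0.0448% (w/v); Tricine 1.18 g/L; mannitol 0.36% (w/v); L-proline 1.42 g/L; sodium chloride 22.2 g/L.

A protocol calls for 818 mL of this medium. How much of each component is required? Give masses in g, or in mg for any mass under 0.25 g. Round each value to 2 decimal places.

Scale factor relative to 1 L: 0.818.
xylose: 0.42% w/v = 4.2 g/L → 4.2 × 0.818 L = 3.44 g
L-methionine: 0.0448 g per 100 mL × 818 mL ÷ 100 = 0.37 g
Tricine: 1.18 g/L × 0.818 L = 0.97 g
mannitol: 0.36% w/v = 3.6 g/L → 3.6 × 0.818 L = 2.94 g
L-proline: 1.42 g/L × 0.818 L = 1.16 g
sodium chloride: 22.2 g/L × 0.818 L = 18.16 g

xylose 3.44 g; L-methionine 0.37 g; Tricine 0.97 g; mannitol 2.94 g; L-proline 1.16 g; sodium chloride 18.16 g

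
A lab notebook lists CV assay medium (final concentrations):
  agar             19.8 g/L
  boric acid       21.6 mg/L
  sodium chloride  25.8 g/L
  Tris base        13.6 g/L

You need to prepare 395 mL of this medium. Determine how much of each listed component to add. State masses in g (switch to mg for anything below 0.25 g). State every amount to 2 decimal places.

Working volume: 395 mL = 0.395 L.
agar: 19.8 g/L × 0.395 L = 7.82 g
boric acid: 21.6 mg/L × 0.395 L = 8.53 mg
sodium chloride: 25.8 g/L × 0.395 L = 10.19 g
Tris base: 13.6 g/L × 0.395 L = 5.37 g

agar 7.82 g; boric acid 8.53 mg; sodium chloride 10.19 g; Tris base 5.37 g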